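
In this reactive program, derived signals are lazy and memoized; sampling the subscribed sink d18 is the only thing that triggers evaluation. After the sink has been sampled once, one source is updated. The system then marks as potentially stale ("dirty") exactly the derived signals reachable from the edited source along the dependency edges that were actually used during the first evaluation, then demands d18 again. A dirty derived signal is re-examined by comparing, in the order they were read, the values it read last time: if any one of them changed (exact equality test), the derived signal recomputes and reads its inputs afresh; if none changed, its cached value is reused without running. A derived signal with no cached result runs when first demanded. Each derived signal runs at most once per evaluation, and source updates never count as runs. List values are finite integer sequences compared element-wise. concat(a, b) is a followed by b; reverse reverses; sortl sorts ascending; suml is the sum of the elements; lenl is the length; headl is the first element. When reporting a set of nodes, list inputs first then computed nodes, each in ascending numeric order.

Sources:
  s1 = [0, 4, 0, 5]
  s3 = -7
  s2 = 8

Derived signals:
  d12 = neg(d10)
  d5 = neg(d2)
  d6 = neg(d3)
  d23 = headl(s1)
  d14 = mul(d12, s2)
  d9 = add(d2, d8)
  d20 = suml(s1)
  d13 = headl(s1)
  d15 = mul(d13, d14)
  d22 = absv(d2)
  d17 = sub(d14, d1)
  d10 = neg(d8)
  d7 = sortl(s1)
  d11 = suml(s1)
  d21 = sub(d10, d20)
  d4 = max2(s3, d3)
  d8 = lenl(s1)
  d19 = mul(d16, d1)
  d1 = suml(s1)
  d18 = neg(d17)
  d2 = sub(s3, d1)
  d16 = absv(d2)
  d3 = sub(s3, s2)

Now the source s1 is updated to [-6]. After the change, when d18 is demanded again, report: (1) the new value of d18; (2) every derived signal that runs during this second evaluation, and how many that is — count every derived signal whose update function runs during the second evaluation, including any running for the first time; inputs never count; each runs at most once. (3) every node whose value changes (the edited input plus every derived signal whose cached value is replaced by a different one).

First demand of the output computes:
  d1 = suml([0, 4, 0, 5]) = 9
  d8 = lenl([0, 4, 0, 5]) = 4
  d10 = neg(4) = -4
  d12 = neg(-4) = 4
  d14 = mul(4, 8) = 32
  d17 = sub(32, 9) = 23
  d18 = neg(23) = -23

After the edit, cleaning proceeds:
  d1: a read changed (s1 [0, 4, 0, 5]->[-6]) — executes, giving -6.
  d8: a read changed (s1 [0, 4, 0, 5]->[-6]) — executes, giving 1.
  d10: a read changed (d8 4->1) — executes, giving -1.
  d12: a read changed (d10 -4->-1) — executes, giving 1.
  d14: a read changed (d12 4->1) — executes, giving 8.
  d17: a read changed (d14 32->8; d1 9->-6) — executes, giving 14.
  d18: a read changed (d17 23->14) — executes, giving -14.

Demanding d18 again yields -14.
7 derived signals run: d1, d8, d10, d12, d14, d17, d18.
The nodes whose values change: s1, d1, d8, d10, d12, d14, d17, d18.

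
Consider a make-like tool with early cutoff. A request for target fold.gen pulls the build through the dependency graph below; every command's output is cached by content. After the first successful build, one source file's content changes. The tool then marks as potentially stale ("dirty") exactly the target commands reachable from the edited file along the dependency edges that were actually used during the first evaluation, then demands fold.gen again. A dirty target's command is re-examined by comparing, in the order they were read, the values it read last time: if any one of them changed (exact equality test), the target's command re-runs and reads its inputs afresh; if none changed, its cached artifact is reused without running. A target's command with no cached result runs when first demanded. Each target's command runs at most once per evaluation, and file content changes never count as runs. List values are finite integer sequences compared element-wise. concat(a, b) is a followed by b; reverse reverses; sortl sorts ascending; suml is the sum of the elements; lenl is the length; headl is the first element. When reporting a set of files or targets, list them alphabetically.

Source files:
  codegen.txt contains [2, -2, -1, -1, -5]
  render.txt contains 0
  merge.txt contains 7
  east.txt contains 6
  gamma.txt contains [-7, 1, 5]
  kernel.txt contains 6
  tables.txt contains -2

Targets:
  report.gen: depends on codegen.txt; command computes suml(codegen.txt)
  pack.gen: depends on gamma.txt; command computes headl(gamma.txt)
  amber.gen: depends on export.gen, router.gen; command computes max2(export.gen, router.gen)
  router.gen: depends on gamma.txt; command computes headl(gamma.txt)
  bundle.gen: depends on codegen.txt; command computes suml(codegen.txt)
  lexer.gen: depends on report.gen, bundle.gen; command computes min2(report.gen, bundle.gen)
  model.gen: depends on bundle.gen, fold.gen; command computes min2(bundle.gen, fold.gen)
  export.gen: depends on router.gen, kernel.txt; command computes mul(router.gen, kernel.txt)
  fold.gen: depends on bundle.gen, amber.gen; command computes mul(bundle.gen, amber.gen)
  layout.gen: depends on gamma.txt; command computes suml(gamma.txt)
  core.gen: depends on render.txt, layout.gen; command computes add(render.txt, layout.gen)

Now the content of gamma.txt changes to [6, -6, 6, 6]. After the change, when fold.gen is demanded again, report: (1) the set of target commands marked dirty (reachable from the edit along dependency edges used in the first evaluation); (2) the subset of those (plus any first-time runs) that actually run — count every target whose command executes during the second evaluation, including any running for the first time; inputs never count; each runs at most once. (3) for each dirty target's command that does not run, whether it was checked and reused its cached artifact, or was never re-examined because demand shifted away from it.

The edit dirties: amber.gen, export.gen, fold.gen, router.gen.
4 target commands run: amber.gen, export.gen, fold.gen, router.gen.
No dirty target's command escaped a run.

First demand of the output computes:
  bundle.gen = suml([2, -2, -1, -1, -5]) = -7
  router.gen = headl([-7, 1, 5]) = -7
  export.gen = mul(-7, 6) = -42
  amber.gen = max2(-42, -7) = -7
  fold.gen = mul(-7, -7) = 49

After the edit, cleaning proceeds:
  router.gen: a read changed (gamma.txt [-7, 1, 5]->[6, -6, 6, 6]) — executes, giving 6.
  export.gen: a read changed (router.gen -7->6) — executes, giving 36.
  amber.gen: a read changed (export.gen -42->36; router.gen -7->6) — executes, giving 36.
  fold.gen: a read changed (amber.gen -7->36) — executes, giving -252.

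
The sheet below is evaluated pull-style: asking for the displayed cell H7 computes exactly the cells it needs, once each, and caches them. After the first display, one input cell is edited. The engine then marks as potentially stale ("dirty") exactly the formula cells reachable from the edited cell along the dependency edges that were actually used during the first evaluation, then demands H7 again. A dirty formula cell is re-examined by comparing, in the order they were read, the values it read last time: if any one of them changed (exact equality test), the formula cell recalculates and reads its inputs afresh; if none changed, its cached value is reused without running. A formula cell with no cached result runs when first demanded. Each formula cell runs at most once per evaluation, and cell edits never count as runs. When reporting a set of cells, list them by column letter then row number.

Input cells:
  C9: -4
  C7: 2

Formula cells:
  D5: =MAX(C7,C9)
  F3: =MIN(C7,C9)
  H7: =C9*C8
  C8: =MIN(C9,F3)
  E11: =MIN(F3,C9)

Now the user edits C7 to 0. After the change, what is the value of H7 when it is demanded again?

Demanding H7 again yields 16.
Note the absorption at F3: it re-runs yet its value is the same, leaving the output's value untouched.

First demand of the output computes:
  F3 = MIN(2, -4) = -4
  C8 = MIN(-4, -4) = -4
  H7 = -4 * -4 = 16

After the edit, cleaning proceeds:
  F3: a read changed (C7 2->0) — executes, giving -4 — identical to its old value.
  C8: dirty, but its reads are unchanged (C9 unchanged, F3 unchanged); cached -4 stands.
  H7: dirty, but its reads are unchanged (C9 unchanged, C8 unchanged); cached 16 stands.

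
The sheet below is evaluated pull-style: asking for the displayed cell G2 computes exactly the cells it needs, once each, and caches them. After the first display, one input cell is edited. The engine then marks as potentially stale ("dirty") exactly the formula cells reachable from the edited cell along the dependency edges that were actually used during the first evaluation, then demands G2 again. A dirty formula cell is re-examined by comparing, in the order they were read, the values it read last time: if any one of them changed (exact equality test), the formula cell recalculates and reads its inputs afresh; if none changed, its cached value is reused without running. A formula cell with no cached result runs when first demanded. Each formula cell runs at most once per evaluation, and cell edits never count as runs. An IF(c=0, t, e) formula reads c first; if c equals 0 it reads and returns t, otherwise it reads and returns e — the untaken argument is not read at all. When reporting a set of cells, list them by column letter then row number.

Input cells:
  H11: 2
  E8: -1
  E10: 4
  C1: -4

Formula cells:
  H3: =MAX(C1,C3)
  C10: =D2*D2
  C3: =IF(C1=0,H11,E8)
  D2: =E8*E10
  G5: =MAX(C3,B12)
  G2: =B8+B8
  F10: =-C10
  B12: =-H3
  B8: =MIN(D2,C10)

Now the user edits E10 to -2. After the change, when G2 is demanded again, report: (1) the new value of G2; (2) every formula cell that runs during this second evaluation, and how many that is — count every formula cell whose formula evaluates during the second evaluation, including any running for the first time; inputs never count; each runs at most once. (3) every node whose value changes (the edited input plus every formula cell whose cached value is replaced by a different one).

First demand of the output computes:
  D2 = -1 * 4 = -4
  C10 = -4 * -4 = 16
  B8 = MIN(-4, 16) = -4
  G2 = -4 + -4 = -8

After the edit, cleaning proceeds:
  D2: a read changed (E10 4->-2) — executes, giving 2.
  C10: a read changed (D2 -4->2; D2 -4->2) — executes, giving 4.
  B8: a read changed (D2 -4->2; C10 16->4) — executes, giving 2.
  G2: a read changed (B8 -4->2; B8 -4->2) — executes, giving 4.

Demanding G2 again yields 4.
4 formula cells run: B8, C10, D2, G2.
The nodes whose values change: B8, C10, D2, E10, G2.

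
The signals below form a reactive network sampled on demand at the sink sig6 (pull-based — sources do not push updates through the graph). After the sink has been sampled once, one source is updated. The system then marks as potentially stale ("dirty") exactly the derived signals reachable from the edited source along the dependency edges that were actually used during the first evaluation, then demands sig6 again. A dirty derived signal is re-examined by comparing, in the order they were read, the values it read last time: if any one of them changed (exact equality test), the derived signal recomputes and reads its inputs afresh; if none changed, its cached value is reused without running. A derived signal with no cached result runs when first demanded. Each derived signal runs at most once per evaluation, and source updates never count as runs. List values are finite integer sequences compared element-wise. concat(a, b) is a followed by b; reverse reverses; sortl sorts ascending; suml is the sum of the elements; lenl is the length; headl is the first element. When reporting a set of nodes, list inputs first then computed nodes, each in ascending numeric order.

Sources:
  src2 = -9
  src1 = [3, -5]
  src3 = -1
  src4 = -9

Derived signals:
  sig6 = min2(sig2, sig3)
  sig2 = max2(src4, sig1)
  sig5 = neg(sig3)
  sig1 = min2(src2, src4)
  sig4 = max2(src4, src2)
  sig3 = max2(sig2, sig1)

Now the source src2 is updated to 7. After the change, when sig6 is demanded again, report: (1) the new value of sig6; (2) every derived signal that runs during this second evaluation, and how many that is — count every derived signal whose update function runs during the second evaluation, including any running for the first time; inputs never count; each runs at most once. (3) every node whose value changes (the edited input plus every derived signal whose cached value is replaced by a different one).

sig6 now evaluates to -9.
Run set: sig1 (1 run).
Changed values: src2.
The important point: sig1 recomputes to an identical value, and the output ends up unchanged.

Initial pass — values computed on the first demand:
  sig1 = min2(-9, -9) = -9
  sig2 = max2(-9, -9) = -9
  sig3 = max2(-9, -9) = -9
  sig6 = min2(-9, -9) = -9

Second demand — change propagation:
  sig1: re-runs because src2 -9->7; new result -9 (unchanged).
  sig2: re-examined; everything it read last time is the same (src4 unchanged, sig1 unchanged) — cache -9 kept, no run.
  sig3: re-examined; everything it read last time is the same (sig2 unchanged, sig1 unchanged) — cache -9 kept, no run.
  sig6: re-examined; everything it read last time is the same (sig2 unchanged, sig3 unchanged) — cache -9 kept, no run.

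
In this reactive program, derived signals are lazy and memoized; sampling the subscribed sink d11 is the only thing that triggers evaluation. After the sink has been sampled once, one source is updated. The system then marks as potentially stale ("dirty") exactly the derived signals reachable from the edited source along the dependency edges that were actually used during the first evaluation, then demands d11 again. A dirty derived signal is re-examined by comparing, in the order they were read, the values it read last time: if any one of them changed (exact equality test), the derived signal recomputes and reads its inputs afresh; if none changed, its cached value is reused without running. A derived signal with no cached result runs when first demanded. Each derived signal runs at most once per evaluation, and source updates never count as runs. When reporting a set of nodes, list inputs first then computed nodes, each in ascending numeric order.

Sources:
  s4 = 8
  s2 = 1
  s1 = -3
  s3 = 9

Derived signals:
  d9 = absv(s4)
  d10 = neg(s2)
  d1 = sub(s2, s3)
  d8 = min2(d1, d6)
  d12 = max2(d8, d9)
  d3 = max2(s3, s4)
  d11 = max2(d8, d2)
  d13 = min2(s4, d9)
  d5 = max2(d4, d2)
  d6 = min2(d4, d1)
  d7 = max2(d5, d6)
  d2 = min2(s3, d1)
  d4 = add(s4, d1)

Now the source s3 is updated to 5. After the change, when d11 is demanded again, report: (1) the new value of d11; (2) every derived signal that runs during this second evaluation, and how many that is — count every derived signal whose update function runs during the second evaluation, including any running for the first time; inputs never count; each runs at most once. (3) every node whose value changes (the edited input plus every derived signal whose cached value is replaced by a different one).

First demand of the output computes:
  d1 = sub(1, 9) = -8
  d2 = min2(9, -8) = -8
  d4 = add(8, -8) = 0
  d6 = min2(0, -8) = -8
  d8 = min2(-8, -8) = -8
  d11 = max2(-8, -8) = -8

After the edit, cleaning proceeds:
  d1: a read changed (s3 9->5) — executes, giving -4.
  d2: a read changed (s3 9->5; d1 -8->-4) — executes, giving -4.
  d4: a read changed (d1 -8->-4) — executes, giving 4.
  d6: a read changed (d4 0->4; d1 -8->-4) — executes, giving -4.
  d8: a read changed (d1 -8->-4; d6 -8->-4) — executes, giving -4.
  d11: a read changed (d8 -8->-4; d2 -8->-4) — executes, giving -4.

Demanding d11 again yields -4.
6 derived signals run: d1, d2, d4, d6, d8, d11.
The nodes whose values change: s3, d1, d2, d4, d6, d8, d11.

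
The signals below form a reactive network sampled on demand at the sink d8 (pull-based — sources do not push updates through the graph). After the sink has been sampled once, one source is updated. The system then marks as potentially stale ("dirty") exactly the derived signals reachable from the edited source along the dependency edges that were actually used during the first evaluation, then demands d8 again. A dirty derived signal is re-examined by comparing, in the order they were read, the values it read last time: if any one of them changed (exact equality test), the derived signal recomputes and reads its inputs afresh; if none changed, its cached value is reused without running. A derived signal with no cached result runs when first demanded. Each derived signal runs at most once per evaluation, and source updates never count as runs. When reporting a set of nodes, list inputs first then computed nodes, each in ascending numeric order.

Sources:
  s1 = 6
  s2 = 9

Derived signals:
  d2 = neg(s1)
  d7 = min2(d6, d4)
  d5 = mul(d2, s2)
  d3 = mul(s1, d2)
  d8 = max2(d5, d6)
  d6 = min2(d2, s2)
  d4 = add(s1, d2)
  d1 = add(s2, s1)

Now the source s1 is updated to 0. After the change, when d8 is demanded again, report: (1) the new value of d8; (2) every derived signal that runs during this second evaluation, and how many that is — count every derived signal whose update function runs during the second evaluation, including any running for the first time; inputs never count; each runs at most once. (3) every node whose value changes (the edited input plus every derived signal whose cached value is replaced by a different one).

d8 now evaluates to 0.
Run set: d2, d5, d6, d8 (4 run).
Changed values: s1, d2, d5, d6, d8.

Initial pass — values computed on the first demand:
  d2 = neg(6) = -6
  d5 = mul(-6, 9) = -54
  d6 = min2(-6, 9) = -6
  d8 = max2(-54, -6) = -6

Second demand — change propagation:
  d2: re-runs because s1 6->0; new result 0.
  d5: re-runs because d2 -6->0; new result 0.
  d6: re-runs because d2 -6->0; new result 0.
  d8: re-runs because d5 -54->0; d6 -6->0; new result 0.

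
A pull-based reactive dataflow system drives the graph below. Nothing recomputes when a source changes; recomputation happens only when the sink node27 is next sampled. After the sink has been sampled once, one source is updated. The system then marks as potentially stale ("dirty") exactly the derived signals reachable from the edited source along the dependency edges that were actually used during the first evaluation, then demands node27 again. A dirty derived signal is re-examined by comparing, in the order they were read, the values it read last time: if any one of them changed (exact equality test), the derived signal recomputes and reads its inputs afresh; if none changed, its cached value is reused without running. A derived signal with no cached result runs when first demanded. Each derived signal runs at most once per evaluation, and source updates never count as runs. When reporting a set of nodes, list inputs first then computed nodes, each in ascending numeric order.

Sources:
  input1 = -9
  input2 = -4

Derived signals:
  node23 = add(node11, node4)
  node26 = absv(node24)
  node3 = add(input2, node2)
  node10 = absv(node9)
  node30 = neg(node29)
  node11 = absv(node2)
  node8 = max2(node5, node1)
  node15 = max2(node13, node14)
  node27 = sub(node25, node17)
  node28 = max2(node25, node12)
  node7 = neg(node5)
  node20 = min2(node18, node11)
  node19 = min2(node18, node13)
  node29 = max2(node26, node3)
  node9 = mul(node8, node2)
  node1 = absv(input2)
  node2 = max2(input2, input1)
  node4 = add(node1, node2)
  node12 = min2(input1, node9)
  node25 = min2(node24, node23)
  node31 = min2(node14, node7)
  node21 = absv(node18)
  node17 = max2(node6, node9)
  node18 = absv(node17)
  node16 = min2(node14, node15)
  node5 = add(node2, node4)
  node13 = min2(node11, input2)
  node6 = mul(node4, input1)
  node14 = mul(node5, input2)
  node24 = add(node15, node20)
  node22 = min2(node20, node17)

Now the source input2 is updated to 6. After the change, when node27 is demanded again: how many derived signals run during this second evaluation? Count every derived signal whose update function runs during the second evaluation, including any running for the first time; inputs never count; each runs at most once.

First evaluation (everything demanded from the output):
  node1 = absv(-4) = 4
  node2 = max2(-4, -9) = -4
  node4 = add(4, -4) = 0
  node5 = add(-4, 0) = -4
  node6 = mul(0, -9) = 0
  node8 = max2(-4, 4) = 4
  node9 = mul(4, -4) = -16
  node11 = absv(-4) = 4
  node13 = min2(4, -4) = -4
  node14 = mul(-4, -4) = 16
  node15 = max2(-4, 16) = 16
  node17 = max2(0, -16) = 0
  node18 = absv(0) = 0
  node20 = min2(0, 4) = 0
  node23 = add(4, 0) = 4
  node24 = add(16, 0) = 16
  node25 = min2(16, 4) = 4
  node27 = sub(4, 0) = 4

Propagation after the edit:
  node1: runs — input2 -4->6; result 6.
  node2: runs — input2 -4->6; result 6.
  node4: runs — node1 4->6; node2 -4->6; result 12.
  node5: runs — node2 -4->6; node4 0->12; result 18.
  node6: runs — node4 0->12; result -108.
  node8: runs — node5 -4->18; node1 4->6; result 18.
  node9: runs — node8 4->18; node2 -4->6; result 108.
  node11: runs — node2 -4->6; result 6.
  node13: runs — node11 4->6; input2 -4->6; result 6.
  node14: runs — node5 -4->18; input2 -4->6; result 108.
  node15: runs — node13 -4->6; node14 16->108; result 108.
  node17: runs — node6 0->-108; node9 -16->108; result 108.
  node18: runs — node17 0->108; result 108.
  node20: runs — node18 0->108; node11 4->6; result 6.
  node23: runs — node11 4->6; node4 0->12; result 18.
  node24: runs — node15 16->108; node20 0->6; result 114.
  node25: runs — node24 16->114; node23 4->18; result 18.
  node27: runs — node25 4->18; node17 0->108; result -90.

Derived signals that run: node1, node2, node4, node5, node6, node8, node9, node11, node13, node14, node15, node17, node18, node20, node23, node24, node25, node27 — 18 in total.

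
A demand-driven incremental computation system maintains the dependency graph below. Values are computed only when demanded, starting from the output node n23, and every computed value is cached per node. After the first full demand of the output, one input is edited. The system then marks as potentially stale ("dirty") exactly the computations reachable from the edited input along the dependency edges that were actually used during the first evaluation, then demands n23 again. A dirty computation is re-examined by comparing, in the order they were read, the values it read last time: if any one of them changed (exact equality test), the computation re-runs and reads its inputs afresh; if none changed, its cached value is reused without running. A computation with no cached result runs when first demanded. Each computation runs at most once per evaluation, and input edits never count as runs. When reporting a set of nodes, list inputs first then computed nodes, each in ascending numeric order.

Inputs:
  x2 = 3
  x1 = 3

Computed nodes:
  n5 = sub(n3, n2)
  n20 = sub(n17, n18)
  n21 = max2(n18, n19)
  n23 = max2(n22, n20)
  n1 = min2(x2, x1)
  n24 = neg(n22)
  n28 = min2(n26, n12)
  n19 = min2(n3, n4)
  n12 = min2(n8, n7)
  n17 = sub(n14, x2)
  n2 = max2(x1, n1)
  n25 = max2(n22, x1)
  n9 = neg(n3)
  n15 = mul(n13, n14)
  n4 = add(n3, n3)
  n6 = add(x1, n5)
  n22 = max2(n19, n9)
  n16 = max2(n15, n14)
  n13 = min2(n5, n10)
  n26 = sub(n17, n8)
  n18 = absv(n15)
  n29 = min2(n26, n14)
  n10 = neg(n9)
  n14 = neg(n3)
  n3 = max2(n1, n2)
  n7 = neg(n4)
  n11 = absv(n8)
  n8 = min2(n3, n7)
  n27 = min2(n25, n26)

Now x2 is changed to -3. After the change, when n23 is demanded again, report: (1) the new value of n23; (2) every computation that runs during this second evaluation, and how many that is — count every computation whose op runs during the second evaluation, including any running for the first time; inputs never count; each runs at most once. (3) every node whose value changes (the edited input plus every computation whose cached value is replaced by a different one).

New value of n23: 3.
Computations that run: n1, n2, n3, n17, n20, n23 — 6 in total.
Values that change: x2, n1, n17, n20.
Key observation: the cutoff stops propagation at n4 — its inputs' values are unchanged, so it reuses its cache.

First evaluation (everything demanded from the output):
  n1 = min2(3, 3) = 3
  n2 = max2(3, 3) = 3
  n3 = max2(3, 3) = 3
  n4 = add(3, 3) = 6
  n5 = sub(3, 3) = 0
  n9 = neg(3) = -3
  n10 = neg(-3) = 3
  n13 = min2(0, 3) = 0
  n14 = neg(3) = -3
  n15 = mul(0, -3) = 0
  n17 = sub(-3, 3) = -6
  n18 = absv(0) = 0
  n19 = min2(3, 6) = 3
  n20 = sub(-6, 0) = -6
  n22 = max2(3, -3) = 3
  n23 = max2(3, -6) = 3

Propagation after the edit:
  n1: runs — x2 3->-3; result -3.
  n2: runs — n1 3->-3; result 3 (same value as before).
  n3: runs — n1 3->-3; result 3 (same value as before).
  n4: checked — values it read are unchanged (n3 unchanged, n3 unchanged); reused cached 6 without running.
  n5: checked — values it read are unchanged (n3 unchanged, n2 unchanged); reused cached 0 without running.
  n9: checked — values it read are unchanged (n3 unchanged); reused cached -3 without running.
  n10: checked — values it read are unchanged (n9 unchanged); reused cached 3 without running.
  n13: checked — values it read are unchanged (n5 unchanged, n10 unchanged); reused cached 0 without running.
  n14: checked — values it read are unchanged (n3 unchanged); reused cached -3 without running.
  n15: checked — values it read are unchanged (n13 unchanged, n14 unchanged); reused cached 0 without running.
  n17: runs — x2 3->-3; result 0.
  n18: checked — values it read are unchanged (n15 unchanged); reused cached 0 without running.
  n19: checked — values it read are unchanged (n3 unchanged, n4 unchanged); reused cached 3 without running.
  n20: runs — n17 -6->0; result 0.
  n22: checked — values it read are unchanged (n19 unchanged, n9 unchanged); reused cached 3 without running.
  n23: runs — n20 -6->0; result 3 (same value as before).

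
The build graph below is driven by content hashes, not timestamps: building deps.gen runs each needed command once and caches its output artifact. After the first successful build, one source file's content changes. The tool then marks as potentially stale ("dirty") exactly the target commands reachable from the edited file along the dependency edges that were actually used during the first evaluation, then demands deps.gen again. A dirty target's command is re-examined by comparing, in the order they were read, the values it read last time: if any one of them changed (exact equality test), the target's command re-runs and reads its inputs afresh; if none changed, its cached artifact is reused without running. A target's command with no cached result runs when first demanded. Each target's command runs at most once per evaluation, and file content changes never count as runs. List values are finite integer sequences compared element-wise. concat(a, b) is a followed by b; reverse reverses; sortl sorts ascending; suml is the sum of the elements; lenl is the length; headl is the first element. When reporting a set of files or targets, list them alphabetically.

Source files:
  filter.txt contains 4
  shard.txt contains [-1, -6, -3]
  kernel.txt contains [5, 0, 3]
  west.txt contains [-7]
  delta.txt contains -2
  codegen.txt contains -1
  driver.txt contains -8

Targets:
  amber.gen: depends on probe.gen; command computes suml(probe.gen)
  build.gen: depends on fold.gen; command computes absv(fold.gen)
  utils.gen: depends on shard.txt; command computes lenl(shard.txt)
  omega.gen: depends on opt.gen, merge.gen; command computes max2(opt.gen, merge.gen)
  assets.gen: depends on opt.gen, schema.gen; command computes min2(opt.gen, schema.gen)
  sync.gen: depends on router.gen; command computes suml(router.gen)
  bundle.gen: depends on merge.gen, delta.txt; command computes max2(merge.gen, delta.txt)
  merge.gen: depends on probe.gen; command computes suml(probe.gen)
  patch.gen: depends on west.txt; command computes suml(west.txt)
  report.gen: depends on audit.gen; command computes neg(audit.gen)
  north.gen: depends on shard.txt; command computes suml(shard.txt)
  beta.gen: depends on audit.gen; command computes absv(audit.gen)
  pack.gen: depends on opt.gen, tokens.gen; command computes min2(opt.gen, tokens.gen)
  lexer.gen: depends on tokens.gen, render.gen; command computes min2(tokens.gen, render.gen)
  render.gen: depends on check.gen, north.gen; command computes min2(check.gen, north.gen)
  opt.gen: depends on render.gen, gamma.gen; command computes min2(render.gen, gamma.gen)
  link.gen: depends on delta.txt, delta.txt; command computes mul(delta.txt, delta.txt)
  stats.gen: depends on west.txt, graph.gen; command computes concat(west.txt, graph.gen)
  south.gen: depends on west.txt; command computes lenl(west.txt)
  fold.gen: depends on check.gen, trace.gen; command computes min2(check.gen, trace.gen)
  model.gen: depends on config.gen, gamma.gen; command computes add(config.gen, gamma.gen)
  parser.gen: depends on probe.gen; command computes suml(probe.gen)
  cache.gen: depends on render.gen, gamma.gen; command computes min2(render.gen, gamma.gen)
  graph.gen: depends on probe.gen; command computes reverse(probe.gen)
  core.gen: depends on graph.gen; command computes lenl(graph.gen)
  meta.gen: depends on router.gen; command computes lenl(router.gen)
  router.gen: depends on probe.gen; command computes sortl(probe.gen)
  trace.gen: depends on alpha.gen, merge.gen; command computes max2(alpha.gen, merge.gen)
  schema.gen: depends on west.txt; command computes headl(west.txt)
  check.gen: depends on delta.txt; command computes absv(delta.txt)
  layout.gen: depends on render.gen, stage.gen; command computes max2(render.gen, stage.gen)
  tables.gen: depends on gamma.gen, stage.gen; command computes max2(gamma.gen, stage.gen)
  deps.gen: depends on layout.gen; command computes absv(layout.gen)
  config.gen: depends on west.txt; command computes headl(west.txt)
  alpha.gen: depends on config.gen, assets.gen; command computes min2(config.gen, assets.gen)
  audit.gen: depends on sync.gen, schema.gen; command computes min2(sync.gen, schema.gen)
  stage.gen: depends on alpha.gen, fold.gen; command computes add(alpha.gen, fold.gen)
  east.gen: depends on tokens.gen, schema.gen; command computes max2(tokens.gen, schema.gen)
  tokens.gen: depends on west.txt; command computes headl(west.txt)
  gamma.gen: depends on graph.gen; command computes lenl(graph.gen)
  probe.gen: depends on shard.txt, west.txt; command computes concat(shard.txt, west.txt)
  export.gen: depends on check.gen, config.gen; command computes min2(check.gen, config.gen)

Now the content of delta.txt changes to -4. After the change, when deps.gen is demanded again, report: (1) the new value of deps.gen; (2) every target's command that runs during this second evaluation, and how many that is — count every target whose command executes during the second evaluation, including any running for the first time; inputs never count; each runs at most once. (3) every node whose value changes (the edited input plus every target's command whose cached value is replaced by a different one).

Initial pass — values computed on the first demand:
  check.gen = absv(-2) = 2
  config.gen = headl([-7]) = -7
  north.gen = suml([-1, -6, -3]) = -10
  probe.gen = concat([-1, -6, -3], [-7]) = [-1, -6, -3, -7]
  graph.gen = reverse([-1, -6, -3, -7]) = [-7, -3, -6, -1]
  gamma.gen = lenl([-7, -3, -6, -1]) = 4
  merge.gen = suml([-1, -6, -3, -7]) = -17
  render.gen = min2(2, -10) = -10
  opt.gen = min2(-10, 4) = -10
  schema.gen = headl([-7]) = -7
  assets.gen = min2(-10, -7) = -10
  alpha.gen = min2(-7, -10) = -10
  trace.gen = max2(-10, -17) = -10
  fold.gen = min2(2, -10) = -10
  stage.gen = add(-10, -10) = -20
  layout.gen = max2(-10, -20) = -10
  deps.gen = absv(-10) = 10

Second demand — change propagation:
  check.gen: re-runs because delta.txt -2->-4; new result 4.
  render.gen: re-runs because check.gen 2->4; new result -10 (unchanged).
  opt.gen: re-examined; everything it read last time is the same (render.gen unchanged, gamma.gen unchanged) — cache -10 kept, no run.
  assets.gen: re-examined; everything it read last time is the same (opt.gen unchanged, schema.gen unchanged) — cache -10 kept, no run.
  alpha.gen: re-examined; everything it read last time is the same (config.gen unchanged, assets.gen unchanged) — cache -10 kept, no run.
  trace.gen: re-examined; everything it read last time is the same (alpha.gen unchanged, merge.gen unchanged) — cache -10 kept, no run.
  fold.gen: re-runs because check.gen 2->4; new result -10 (unchanged).
  stage.gen: re-examined; everything it read last time is the same (alpha.gen unchanged, fold.gen unchanged) — cache -20 kept, no run.
  layout.gen: re-examined; everything it read last time is the same (render.gen unchanged, stage.gen unchanged) — cache -10 kept, no run.
  deps.gen: re-examined; everything it read last time is the same (layout.gen unchanged) — cache 10 kept, no run.

The important point: at opt.gen every value read last time is unchanged, so the dirty flag clears without a run.

deps.gen now evaluates to 10.
Run set: check.gen, fold.gen, render.gen (3 run).
Changed values: check.gen, delta.txt.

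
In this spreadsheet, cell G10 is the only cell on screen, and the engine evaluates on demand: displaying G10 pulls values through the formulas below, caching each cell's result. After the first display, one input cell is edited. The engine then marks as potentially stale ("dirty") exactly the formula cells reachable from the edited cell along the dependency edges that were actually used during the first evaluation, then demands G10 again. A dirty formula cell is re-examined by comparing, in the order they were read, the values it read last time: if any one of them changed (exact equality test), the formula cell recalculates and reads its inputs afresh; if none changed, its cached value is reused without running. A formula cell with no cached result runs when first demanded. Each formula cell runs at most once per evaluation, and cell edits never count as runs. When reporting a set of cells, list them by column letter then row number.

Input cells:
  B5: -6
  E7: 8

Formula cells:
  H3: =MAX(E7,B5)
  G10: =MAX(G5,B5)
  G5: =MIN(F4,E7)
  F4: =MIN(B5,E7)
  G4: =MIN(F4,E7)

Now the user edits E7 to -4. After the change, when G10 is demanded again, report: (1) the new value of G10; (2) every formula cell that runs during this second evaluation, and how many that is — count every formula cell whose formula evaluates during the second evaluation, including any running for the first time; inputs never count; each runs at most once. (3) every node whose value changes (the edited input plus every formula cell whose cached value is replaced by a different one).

G10 now evaluates to -6.
Run set: F4, G5 (2 run).
Changed values: E7.
The important point: at G10 every value read last time is unchanged, so the dirty flag clears without a run.

Initial pass — values computed on the first demand:
  F4 = MIN(-6, 8) = -6
  G5 = MIN(-6, 8) = -6
  G10 = MAX(-6, -6) = -6

Second demand — change propagation:
  F4: re-runs because E7 8->-4; new result -6 (unchanged).
  G5: re-runs because E7 8->-4; new result -6 (unchanged).
  G10: re-examined; everything it read last time is the same (G5 unchanged, B5 unchanged) — cache -6 kept, no run.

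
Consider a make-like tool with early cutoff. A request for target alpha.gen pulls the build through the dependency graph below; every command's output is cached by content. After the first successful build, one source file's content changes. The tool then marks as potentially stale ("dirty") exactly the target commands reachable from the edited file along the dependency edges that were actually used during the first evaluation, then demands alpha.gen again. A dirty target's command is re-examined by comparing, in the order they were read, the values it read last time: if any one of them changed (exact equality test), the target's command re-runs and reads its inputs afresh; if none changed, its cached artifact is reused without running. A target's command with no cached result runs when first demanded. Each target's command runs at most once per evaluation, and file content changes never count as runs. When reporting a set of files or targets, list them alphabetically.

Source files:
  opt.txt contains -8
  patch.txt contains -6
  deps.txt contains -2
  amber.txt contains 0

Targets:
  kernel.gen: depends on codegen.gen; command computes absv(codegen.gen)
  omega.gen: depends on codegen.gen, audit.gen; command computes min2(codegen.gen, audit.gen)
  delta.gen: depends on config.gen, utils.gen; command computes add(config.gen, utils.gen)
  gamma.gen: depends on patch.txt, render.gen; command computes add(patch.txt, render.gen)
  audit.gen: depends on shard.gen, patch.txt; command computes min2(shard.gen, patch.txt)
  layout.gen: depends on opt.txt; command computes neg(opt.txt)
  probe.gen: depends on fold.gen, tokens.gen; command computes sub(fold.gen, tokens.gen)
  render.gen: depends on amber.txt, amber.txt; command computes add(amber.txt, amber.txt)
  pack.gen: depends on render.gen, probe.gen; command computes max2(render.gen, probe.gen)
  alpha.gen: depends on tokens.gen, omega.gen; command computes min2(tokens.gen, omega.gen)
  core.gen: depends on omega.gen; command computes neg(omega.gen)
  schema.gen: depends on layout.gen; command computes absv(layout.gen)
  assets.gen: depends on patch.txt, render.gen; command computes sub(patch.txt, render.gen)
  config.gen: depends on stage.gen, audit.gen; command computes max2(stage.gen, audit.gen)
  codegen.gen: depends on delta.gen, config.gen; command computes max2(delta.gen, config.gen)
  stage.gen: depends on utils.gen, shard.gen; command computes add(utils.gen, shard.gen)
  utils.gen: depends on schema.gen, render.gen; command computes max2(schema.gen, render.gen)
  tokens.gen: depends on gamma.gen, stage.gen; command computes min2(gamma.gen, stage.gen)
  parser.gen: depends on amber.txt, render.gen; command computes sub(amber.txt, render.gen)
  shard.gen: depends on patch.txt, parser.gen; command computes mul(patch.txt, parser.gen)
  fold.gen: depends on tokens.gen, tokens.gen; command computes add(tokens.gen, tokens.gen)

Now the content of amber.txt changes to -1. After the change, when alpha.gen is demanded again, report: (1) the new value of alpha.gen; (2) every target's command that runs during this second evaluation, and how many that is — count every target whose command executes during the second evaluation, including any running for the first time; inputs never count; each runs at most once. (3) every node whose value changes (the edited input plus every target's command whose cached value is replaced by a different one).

Demanding alpha.gen again yields -8.
13 target commands run: alpha.gen, audit.gen, codegen.gen, config.gen, delta.gen, gamma.gen, omega.gen, parser.gen, render.gen, shard.gen, stage.gen, tokens.gen, utils.gen.
The nodes whose values change: alpha.gen, amber.txt, codegen.gen, config.gen, delta.gen, gamma.gen, parser.gen, render.gen, shard.gen, stage.gen, tokens.gen.

First demand of the output computes:
  layout.gen = neg(-8) = 8
  render.gen = add(0, 0) = 0
  gamma.gen = add(-6, 0) = -6
  parser.gen = sub(0, 0) = 0
  schema.gen = absv(8) = 8
  shard.gen = mul(-6, 0) = 0
  audit.gen = min2(0, -6) = -6
  utils.gen = max2(8, 0) = 8
  stage.gen = add(8, 0) = 8
  config.gen = max2(8, -6) = 8
  delta.gen = add(8, 8) = 16
  codegen.gen = max2(16, 8) = 16
  omega.gen = min2(16, -6) = -6
  tokens.gen = min2(-6, 8) = -6
  alpha.gen = min2(-6, -6) = -6

After the edit, cleaning proceeds:
  render.gen: a read changed (amber.txt 0->-1; amber.txt 0->-1) — executes, giving -2.
  gamma.gen: a read changed (render.gen 0->-2) — executes, giving -8.
  parser.gen: a read changed (amber.txt 0->-1; render.gen 0->-2) — executes, giving 1.
  shard.gen: a read changed (parser.gen 0->1) — executes, giving -6.
  audit.gen: a read changed (shard.gen 0->-6) — executes, giving -6 — identical to its old value.
  utils.gen: a read changed (render.gen 0->-2) — executes, giving 8 — identical to its old value.
  stage.gen: a read changed (shard.gen 0->-6) — executes, giving 2.
  config.gen: a read changed (stage.gen 8->2) — executes, giving 2.
  delta.gen: a read changed (config.gen 8->2) — executes, giving 10.
  codegen.gen: a read changed (delta.gen 16->10; config.gen 8->2) — executes, giving 10.
  omega.gen: a read changed (codegen.gen 16->10) — executes, giving -6 — identical to its old value.
  tokens.gen: a read changed (gamma.gen -6->-8; stage.gen 8->2) — executes, giving -8.
  alpha.gen: a read changed (tokens.gen -6->-8) — executes, giving -8.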